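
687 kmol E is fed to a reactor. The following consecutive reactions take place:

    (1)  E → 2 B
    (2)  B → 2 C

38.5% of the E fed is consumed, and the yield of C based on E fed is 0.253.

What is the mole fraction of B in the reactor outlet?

Conversion of E: E consumed = 1ξ₁ = 0.385 × 687 → ξ₁ = 264.5 kmol.
Yield of C: 2ξ₂ / 687 = 0.253 → ξ₂ = 86.91 kmol.
Outlet amounts (n = n₀ + Σ ν·ξ):
  E: 687 − 1(264.5) = 422.5
  B: 0 + 2(264.5) − 1(86.91) = 442.1
  C: 0 + 2(86.91) = 173.8
Total out = 1038 kmol; y_B = 442.1 / 1038 = 0.4257.

0.426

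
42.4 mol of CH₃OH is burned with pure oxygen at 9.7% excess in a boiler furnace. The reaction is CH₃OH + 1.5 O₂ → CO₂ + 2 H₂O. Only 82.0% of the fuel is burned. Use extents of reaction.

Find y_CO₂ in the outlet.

Stoichiometric O₂ = 1.5 × 42.4 = 63.6 mol; O₂ fed = 63.6 × 1.097 = 69.77 mol.
Fuel reacted = 0.82 × 42.4 → ξ = 34.77 mol.
Outlet (n = n₀ + ν ξ):
  CH₃OH: 42.4 − 1(34.77) = 7.632
  O₂: 69.77 − 1.5(34.77) = 17.62
  CO₂: 0 + 1(34.77) = 34.77
  H₂O: 0 + 2(34.77) = 69.54
Total out = 129.6 mol; y_CO₂ = 34.77 / 129.6 = 0.2684.

0.268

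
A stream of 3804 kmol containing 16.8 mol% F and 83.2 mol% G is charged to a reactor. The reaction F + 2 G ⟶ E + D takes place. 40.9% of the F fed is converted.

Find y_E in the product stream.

F reacted = 0.409 × 639.1 = 261.4 kmol; ν_F = −1, so ξ = 261.4/1 = 261.4 kmol.
Outlet amounts (n = n₀ + ν ξ):
  F: 639.1 − 1(261.4) = 377.7
  G: 3165 − 2(261.4) = 2642
  E: 0 + 1(261.4) = 261.4
  D: 0 + 1(261.4) = 261.4
Total out = 3543 kmol; y_E = 261.4 / 3543 = 0.07378.

0.0738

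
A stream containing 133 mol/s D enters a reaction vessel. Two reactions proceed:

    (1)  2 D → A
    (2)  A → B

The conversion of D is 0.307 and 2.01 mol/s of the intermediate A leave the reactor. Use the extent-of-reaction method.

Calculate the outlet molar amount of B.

18.4 mol/s

Conversion of D: D consumed = 2ξ₁ = 0.307 × 133 → ξ₁ = 20.42 mol/s.
A balance: n_A = 0 + 1ξ₁ − 1ξ₂ = 2.01 → ξ₂ = (1·20.42 − 2.01)/1 = 18.41 mol/s.
Outlet amounts (n = n₀ + Σ ν·ξ):
  D: 133 − 2(20.42) = 92.17
  A: 0 + 1(20.42) − 1(18.41) = 2.01
  B: 0 + 1(18.41) = 18.41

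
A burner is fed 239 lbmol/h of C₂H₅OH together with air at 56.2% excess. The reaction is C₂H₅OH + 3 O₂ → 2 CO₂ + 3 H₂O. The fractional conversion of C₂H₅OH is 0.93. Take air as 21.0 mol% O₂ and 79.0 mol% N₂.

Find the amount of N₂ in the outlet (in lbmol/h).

Stoichiometric O₂ = 3 × 239 = 717 lbmol/h; O₂ fed = 717 × 1.562 = 1120 lbmol/h.
N₂ fed = 1120 × 79/21 = 4213 lbmol/h.
Fuel reacted = 0.93 × 239 → ξ = 222.3 lbmol/h.
Outlet (n = n₀ + ν ξ):
  C₂H₅OH: 239 − 1(222.3) = 16.73
  O₂: 1120 − 3(222.3) = 453.1
  N₂: 4213 (inert)
  CO₂: 0 + 2(222.3) = 444.5
  H₂O: 0 + 3(222.3) = 666.8

4210 lbmol/h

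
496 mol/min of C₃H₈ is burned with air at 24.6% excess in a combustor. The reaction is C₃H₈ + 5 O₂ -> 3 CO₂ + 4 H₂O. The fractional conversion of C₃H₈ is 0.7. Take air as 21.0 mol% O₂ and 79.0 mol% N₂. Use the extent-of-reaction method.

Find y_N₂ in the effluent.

Stoichiometric O₂ = 5 × 496 = 2480 mol/min; O₂ fed = 2480 × 1.246 = 3090 mol/min.
N₂ fed = 3090 × 79/21 = 11620 mol/min.
Fuel reacted = 0.7 × 496 → ξ = 347.2 mol/min.
Outlet (n = n₀ + ν ξ):
  C₃H₈: 496 − 1(347.2) = 148.8
  O₂: 3090 − 5(347.2) = 1354
  N₂: 11620 (inert)
  CO₂: 0 + 3(347.2) = 1042
  H₂O: 0 + 4(347.2) = 1389
Total out = 15560 mol/min; y_N₂ = 11620 / 15560 = 0.7472.

0.747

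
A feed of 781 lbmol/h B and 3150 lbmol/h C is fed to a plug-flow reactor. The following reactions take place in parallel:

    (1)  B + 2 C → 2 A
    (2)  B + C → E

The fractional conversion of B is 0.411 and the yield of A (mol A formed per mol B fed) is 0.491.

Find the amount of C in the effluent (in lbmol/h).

2640 lbmol/h

Yield of A: 2ξ₁ / 781 = 0.491 → ξ₁ = 191.7 lbmol/h.
Conversion of B: 1ξ₁ + 1ξ₂ = 0.411 × 781 = 321 → ξ₂ = 129.3 lbmol/h.
Outlet amounts (n = n₀ + Σ ν·ξ):
  B: 781 − 1(191.7) − 1(129.3) = 460
  C: 3150 − 2(191.7) − 1(129.3) = 2637
  A: 0 + 2(191.7) = 383.5
  E: 0 + 1(129.3) = 129.3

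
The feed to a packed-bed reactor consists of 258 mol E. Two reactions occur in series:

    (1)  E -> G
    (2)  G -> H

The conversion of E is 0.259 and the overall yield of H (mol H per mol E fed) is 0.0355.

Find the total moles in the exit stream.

Conversion of E: E consumed = 1ξ₁ = 0.259 × 258 → ξ₁ = 66.82 mol.
Yield of H: 1ξ₂ / 258 = 0.0355 → ξ₂ = 9.159 mol.
Outlet amounts (n = n₀ + Σ ν·ξ):
  E: 258 − 1(66.82) = 191.2
  G: 0 + 1(66.82) − 1(9.159) = 57.66
  H: 0 + 1(9.159) = 9.159
Total out = 191.2 + 57.66 + 9.159 = 258 mol.

258 mol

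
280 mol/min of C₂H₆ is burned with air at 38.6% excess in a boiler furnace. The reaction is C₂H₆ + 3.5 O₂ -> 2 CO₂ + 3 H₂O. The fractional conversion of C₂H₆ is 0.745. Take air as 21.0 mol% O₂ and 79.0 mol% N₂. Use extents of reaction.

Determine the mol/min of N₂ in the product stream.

5110 mol/min

Stoichiometric O₂ = 3.5 × 280 = 980 mol/min; O₂ fed = 980 × 1.386 = 1358 mol/min.
N₂ fed = 1358 × 79/21 = 5110 mol/min.
Fuel reacted = 0.745 × 280 → ξ = 208.6 mol/min.
Outlet (n = n₀ + ν ξ):
  C₂H₆: 280 − 1(208.6) = 71.4
  O₂: 1358 − 3.5(208.6) = 628.2
  N₂: 5110 (inert)
  CO₂: 0 + 2(208.6) = 417.2
  H₂O: 0 + 3(208.6) = 625.8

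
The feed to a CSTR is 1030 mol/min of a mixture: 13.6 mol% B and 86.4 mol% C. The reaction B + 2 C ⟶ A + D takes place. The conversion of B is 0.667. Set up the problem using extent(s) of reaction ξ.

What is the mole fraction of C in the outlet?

0.751

B reacted = 0.667 × 140.1 = 93.43 mol/min; ν_B = −1, so ξ = 93.43/1 = 93.43 mol/min.
Outlet amounts (n = n₀ + ν ξ):
  B: 140.1 − 1(93.43) = 46.65
  C: 889.9 − 2(93.43) = 703.1
  A: 0 + 1(93.43) = 93.43
  D: 0 + 1(93.43) = 93.43
Total out = 936.6 mol/min; y_C = 703.1 / 936.6 = 0.7507.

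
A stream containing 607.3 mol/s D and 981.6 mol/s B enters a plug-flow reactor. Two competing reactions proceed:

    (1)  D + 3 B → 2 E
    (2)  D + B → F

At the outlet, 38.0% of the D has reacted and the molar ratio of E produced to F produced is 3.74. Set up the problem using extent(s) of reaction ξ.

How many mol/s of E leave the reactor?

Conversion of D: D consumed = 0.38 × 607.3 = 230.8 mol/s = 1ξ₁ + 1ξ₂.
Selectivity: 2ξ₁ / (1ξ₂) = 3.74 → ξ₁ = 1.87 ξ₂.
Substitute: (1·1.87 + 1) ξ₂ = 230.8 → ξ₂ = 80.41 mol/s, ξ₁ = 150.4 mol/s.
Outlet amounts (n = n₀ + Σ ν·ξ):
  D: 607.3 − 1(150.4) − 1(80.41) = 376.5
  B: 981.6 − 3(150.4) − 1(80.41) = 450.1
  E: 0 + 2(150.4) = 300.7
  F: 0 + 1(80.41) = 80.41

301 mol/s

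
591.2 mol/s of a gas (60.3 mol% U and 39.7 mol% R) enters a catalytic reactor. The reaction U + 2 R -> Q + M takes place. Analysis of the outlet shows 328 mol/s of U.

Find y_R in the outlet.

For U: n = n₀ − 1ξ → 328 = 356.5 − 1ξ, giving ξ = 28.49 mol/s.
Outlet amounts (n = n₀ + ν ξ):
  U: 356.5 − 1(28.49) = 328
  R: 234.7 − 2(28.49) = 177.7
  Q: 0 + 1(28.49) = 28.49
  M: 0 + 1(28.49) = 28.49
Total out = 562.7 mol/s; y_R = 177.7 / 562.7 = 0.3158.

0.316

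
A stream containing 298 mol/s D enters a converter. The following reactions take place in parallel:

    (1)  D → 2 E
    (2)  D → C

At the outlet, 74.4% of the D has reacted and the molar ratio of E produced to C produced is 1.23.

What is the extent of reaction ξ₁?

ξ₁ = 84.4 mol/s

Conversion of D: D consumed = 0.744 × 298 = 221.7 mol/s = 1ξ₁ + 1ξ₂.
Selectivity: 2ξ₁ / (1ξ₂) = 1.23 → ξ₁ = 0.615 ξ₂.
Substitute: (1·0.615 + 1) ξ₂ = 221.7 → ξ₂ = 137.3 mol/s, ξ₁ = 84.43 mol/s.
Outlet amounts (n = n₀ + Σ ν·ξ):
  D: 298 − 1(84.43) − 1(137.3) = 76.29
  E: 0 + 2(84.43) = 168.9
  C: 0 + 1(137.3) = 137.3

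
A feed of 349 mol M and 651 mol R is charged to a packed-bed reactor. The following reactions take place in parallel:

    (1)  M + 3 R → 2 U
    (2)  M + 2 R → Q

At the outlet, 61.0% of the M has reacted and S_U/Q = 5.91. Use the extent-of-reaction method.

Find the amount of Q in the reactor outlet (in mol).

53.8 mol

Conversion of M: M consumed = 0.61 × 349 = 212.9 mol = 1ξ₁ + 1ξ₂.
Selectivity: 2ξ₁ / (1ξ₂) = 5.91 → ξ₁ = 2.955 ξ₂.
Substitute: (1·2.955 + 1) ξ₂ = 212.9 → ξ₂ = 53.83 mol, ξ₁ = 159.1 mol.
Outlet amounts (n = n₀ + Σ ν·ξ):
  M: 349 − 1(159.1) − 1(53.83) = 136.1
  R: 651 − 3(159.1) − 2(53.83) = 66.16
  U: 0 + 2(159.1) = 318.1
  Q: 0 + 1(53.83) = 53.83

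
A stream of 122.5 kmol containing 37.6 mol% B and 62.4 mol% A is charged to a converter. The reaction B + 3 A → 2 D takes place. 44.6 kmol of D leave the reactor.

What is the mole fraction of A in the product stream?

For D: n = n₀ + 2ξ → 44.6 = 0 + 2ξ, giving ξ = 22.3 kmol.
Outlet amounts (n = n₀ + ν ξ):
  B: 46.06 − 1(22.3) = 23.76
  A: 76.44 − 3(22.3) = 9.54
  D: 0 + 2(22.3) = 44.6
Total out = 77.9 kmol; y_A = 9.54 / 77.9 = 0.1225.

0.122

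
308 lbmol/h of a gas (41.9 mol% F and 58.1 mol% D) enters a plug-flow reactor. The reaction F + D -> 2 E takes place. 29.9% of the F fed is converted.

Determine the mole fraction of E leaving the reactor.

0.251

F reacted = 0.299 × 129.1 = 38.59 lbmol/h; ν_F = −1, so ξ = 38.59/1 = 38.59 lbmol/h.
Outlet amounts (n = n₀ + ν ξ):
  F: 129.1 − 1(38.59) = 90.47
  D: 178.9 − 1(38.59) = 140.4
  E: 0 + 2(38.59) = 77.17
Total out = 308 lbmol/h; y_E = 77.17 / 308 = 0.2506.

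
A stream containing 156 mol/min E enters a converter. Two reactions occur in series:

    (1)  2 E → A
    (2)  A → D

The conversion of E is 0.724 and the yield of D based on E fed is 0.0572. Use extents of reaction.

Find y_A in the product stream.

0.478

Conversion of E: E consumed = 2ξ₁ = 0.724 × 156 → ξ₁ = 56.47 mol/min.
Yield of D: 1ξ₂ / 156 = 0.0572 → ξ₂ = 8.923 mol/min.
Outlet amounts (n = n₀ + Σ ν·ξ):
  E: 156 − 2(56.47) = 43.06
  A: 0 + 1(56.47) − 1(8.923) = 47.55
  D: 0 + 1(8.923) = 8.923
Total out = 99.53 mol/min; y_A = 47.55 / 99.53 = 0.4777.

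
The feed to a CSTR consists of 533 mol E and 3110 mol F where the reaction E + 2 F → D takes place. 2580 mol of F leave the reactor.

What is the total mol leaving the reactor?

For F: n = n₀ − 2ξ → 2580 = 3110 − 2ξ, giving ξ = 265 mol.
Outlet amounts (n = n₀ + ν ξ):
  E: 533 − 1(265) = 268
  F: 3110 − 2(265) = 2580
  D: 0 + 1(265) = 265
Total out = 268 + 2580 + 265 = 3113 mol.

3110 mol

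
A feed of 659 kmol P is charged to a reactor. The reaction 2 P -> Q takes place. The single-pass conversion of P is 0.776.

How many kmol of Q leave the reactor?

256 kmol

P reacted = 0.776 × 659 = 511.4 kmol; ν_P = −2, so ξ = 511.4/2 = 255.7 kmol.
Outlet amounts (n = n₀ + ν ξ):
  P: 659 − 2(255.7) = 147.6
  Q: 0 + 1(255.7) = 255.7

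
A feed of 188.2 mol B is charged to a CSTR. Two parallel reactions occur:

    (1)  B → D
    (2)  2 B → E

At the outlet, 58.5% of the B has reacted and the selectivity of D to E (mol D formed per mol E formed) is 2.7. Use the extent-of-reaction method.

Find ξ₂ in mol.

ξ₂ = 23.4 mol

Conversion of B: B consumed = 0.585 × 188.2 = 110.1 mol = 1ξ₁ + 2ξ₂.
Selectivity: 1ξ₁ / (1ξ₂) = 2.7 → ξ₁ = 2.7 ξ₂.
Substitute: (1·2.7 + 2) ξ₂ = 110.1 → ξ₂ = 23.42 mol, ξ₁ = 63.25 mol.
Outlet amounts (n = n₀ + Σ ν·ξ):
  B: 188.2 − 1(63.25) − 2(23.42) = 78.1
  D: 0 + 1(63.25) = 63.25
  E: 0 + 1(23.42) = 23.42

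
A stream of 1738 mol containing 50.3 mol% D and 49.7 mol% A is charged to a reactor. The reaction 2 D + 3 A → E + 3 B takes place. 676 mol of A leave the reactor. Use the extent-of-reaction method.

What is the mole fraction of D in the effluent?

For A: n = n₀ − 3ξ → 676 = 863.8 − 3ξ, giving ξ = 62.6 mol.
Outlet amounts (n = n₀ + ν ξ):
  D: 874.2 − 2(62.6) = 749
  A: 863.8 − 3(62.6) = 676
  E: 0 + 1(62.6) = 62.6
  B: 0 + 3(62.6) = 187.8
Total out = 1675 mol; y_D = 749 / 1675 = 0.4471.

0.447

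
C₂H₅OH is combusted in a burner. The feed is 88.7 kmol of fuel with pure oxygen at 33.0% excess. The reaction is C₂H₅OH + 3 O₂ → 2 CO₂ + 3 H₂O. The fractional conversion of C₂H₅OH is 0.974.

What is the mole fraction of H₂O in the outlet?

0.49

Stoichiometric O₂ = 3 × 88.7 = 266.1 kmol; O₂ fed = 266.1 × 1.330 = 353.9 kmol.
Fuel reacted = 0.974 × 88.7 → ξ = 86.39 kmol.
Outlet (n = n₀ + ν ξ):
  C₂H₅OH: 88.7 − 1(86.39) = 2.306
  O₂: 353.9 − 3(86.39) = 94.73
  CO₂: 0 + 2(86.39) = 172.8
  H₂O: 0 + 3(86.39) = 259.2
Total out = 529 kmol; y_H₂O = 259.2 / 529 = 0.4899.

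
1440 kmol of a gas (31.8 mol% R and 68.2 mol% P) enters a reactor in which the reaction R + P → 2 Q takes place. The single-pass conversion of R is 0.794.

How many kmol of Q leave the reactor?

727 kmol

R reacted = 0.794 × 457.9 = 363.6 kmol; ν_R = −1, so ξ = 363.6/1 = 363.6 kmol.
Outlet amounts (n = n₀ + ν ξ):
  R: 457.9 − 1(363.6) = 94.33
  P: 982.1 − 1(363.6) = 618.5
  Q: 0 + 2(363.6) = 727.2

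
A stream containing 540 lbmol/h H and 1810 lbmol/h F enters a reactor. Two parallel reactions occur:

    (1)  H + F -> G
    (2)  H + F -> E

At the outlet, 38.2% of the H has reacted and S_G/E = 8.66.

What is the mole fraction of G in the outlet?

0.0863

Conversion of H: H consumed = 0.382 × 540 = 206.3 lbmol/h = 1ξ₁ + 1ξ₂.
Selectivity: 1ξ₁ / (1ξ₂) = 8.66 → ξ₁ = 8.66 ξ₂.
Substitute: (1·8.66 + 1) ξ₂ = 206.3 → ξ₂ = 21.35 lbmol/h, ξ₁ = 184.9 lbmol/h.
Outlet amounts (n = n₀ + Σ ν·ξ):
  H: 540 − 1(184.9) − 1(21.35) = 333.7
  F: 1810 − 1(184.9) − 1(21.35) = 1604
  G: 0 + 1(184.9) = 184.9
  E: 0 + 1(21.35) = 21.35
Total out = 2144 lbmol/h; y_G = 184.9 / 2144 = 0.08626.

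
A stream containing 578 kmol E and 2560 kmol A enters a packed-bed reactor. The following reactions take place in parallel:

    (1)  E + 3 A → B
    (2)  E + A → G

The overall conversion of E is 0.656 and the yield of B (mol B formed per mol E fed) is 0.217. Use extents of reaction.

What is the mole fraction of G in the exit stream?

0.101

Yield of B: 1ξ₁ / 578 = 0.217 → ξ₁ = 125.4 kmol.
Conversion of E: 1ξ₁ + 1ξ₂ = 0.656 × 578 = 379.2 → ξ₂ = 253.7 kmol.
Outlet amounts (n = n₀ + Σ ν·ξ):
  E: 578 − 1(125.4) − 1(253.7) = 198.8
  A: 2560 − 3(125.4) − 1(253.7) = 1930
  B: 0 + 1(125.4) = 125.4
  G: 0 + 1(253.7) = 253.7
Total out = 2508 kmol; y_G = 253.7 / 2508 = 0.1012.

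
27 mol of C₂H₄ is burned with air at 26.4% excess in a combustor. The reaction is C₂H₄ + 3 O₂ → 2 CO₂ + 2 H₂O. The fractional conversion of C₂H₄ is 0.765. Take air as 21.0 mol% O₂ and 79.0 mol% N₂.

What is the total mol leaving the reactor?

Stoichiometric O₂ = 3 × 27 = 81 mol; O₂ fed = 81 × 1.264 = 102.4 mol.
N₂ fed = 102.4 × 79/21 = 385.2 mol.
Fuel reacted = 0.765 × 27 → ξ = 20.66 mol.
Outlet (n = n₀ + ν ξ):
  C₂H₄: 27 − 1(20.66) = 6.345
  O₂: 102.4 − 3(20.66) = 40.42
  N₂: 385.2 (inert)
  CO₂: 0 + 2(20.66) = 41.31
  H₂O: 0 + 2(20.66) = 41.31
Total out = 6.345 + 40.42 + 385.2 + 41.31 + 41.31 = 514.5 mol.

515 mol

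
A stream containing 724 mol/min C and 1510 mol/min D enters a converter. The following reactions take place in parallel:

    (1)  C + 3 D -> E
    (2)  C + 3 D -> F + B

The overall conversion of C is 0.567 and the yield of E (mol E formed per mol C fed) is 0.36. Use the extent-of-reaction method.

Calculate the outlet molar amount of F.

150 mol/min

Yield of E: 1ξ₁ / 724 = 0.36 → ξ₁ = 260.6 mol/min.
Conversion of C: 1ξ₁ + 1ξ₂ = 0.567 × 724 = 410.5 → ξ₂ = 149.9 mol/min.
Outlet amounts (n = n₀ + Σ ν·ξ):
  C: 724 − 1(260.6) − 1(149.9) = 313.5
  D: 1510 − 3(260.6) − 3(149.9) = 278.5
  E: 0 + 1(260.6) = 260.6
  F: 0 + 1(149.9) = 149.9
  B: 0 + 1(149.9) = 149.9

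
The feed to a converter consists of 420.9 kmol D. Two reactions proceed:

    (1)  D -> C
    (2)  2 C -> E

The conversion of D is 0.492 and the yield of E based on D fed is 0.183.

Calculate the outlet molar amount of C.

Conversion of D: D consumed = 1ξ₁ = 0.492 × 420.9 → ξ₁ = 207.1 kmol.
Yield of E: 1ξ₂ / 420.9 = 0.183 → ξ₂ = 77.02 kmol.
Outlet amounts (n = n₀ + Σ ν·ξ):
  D: 420.9 − 1(207.1) = 213.8
  C: 0 + 1(207.1) − 2(77.02) = 53.03
  E: 0 + 1(77.02) = 77.02

53 kmol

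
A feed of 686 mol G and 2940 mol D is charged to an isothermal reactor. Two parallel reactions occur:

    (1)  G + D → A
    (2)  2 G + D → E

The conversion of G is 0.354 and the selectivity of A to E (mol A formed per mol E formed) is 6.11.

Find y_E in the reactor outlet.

0.00885

Conversion of G: G consumed = 0.354 × 686 = 242.8 mol = 1ξ₁ + 2ξ₂.
Selectivity: 1ξ₁ / (1ξ₂) = 6.11 → ξ₁ = 6.11 ξ₂.
Substitute: (1·6.11 + 2) ξ₂ = 242.8 → ξ₂ = 29.94 mol, ξ₁ = 183 mol.
Outlet amounts (n = n₀ + Σ ν·ξ):
  G: 686 − 1(183) − 2(29.94) = 443.2
  D: 2940 − 1(183) − 1(29.94) = 2727
  A: 0 + 1(183) = 183
  E: 0 + 1(29.94) = 29.94
Total out = 3383 mol; y_E = 29.94 / 3383 = 0.008851.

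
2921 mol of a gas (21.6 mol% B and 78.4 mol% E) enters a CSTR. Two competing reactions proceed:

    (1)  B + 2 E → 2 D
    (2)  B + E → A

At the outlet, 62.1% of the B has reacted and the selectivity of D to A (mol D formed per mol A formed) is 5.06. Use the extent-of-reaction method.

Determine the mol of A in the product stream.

Conversion of B: B consumed = 0.621 × 630.9 = 391.8 mol = 1ξ₁ + 1ξ₂.
Selectivity: 2ξ₁ / (1ξ₂) = 5.06 → ξ₁ = 2.53 ξ₂.
Substitute: (1·2.53 + 1) ξ₂ = 391.8 → ξ₂ = 111 mol, ξ₁ = 280.8 mol.
Outlet amounts (n = n₀ + Σ ν·ξ):
  B: 630.9 − 1(280.8) − 1(111) = 239.1
  E: 2290 − 2(280.8) − 1(111) = 1617
  D: 0 + 2(280.8) = 561.6
  A: 0 + 1(111) = 111

111 mol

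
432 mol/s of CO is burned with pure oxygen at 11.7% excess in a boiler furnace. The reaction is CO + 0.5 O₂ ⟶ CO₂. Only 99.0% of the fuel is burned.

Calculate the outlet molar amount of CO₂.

428 mol/s

Stoichiometric O₂ = 0.5 × 432 = 216 mol/s; O₂ fed = 216 × 1.117 = 241.3 mol/s.
Fuel reacted = 0.99 × 432 → ξ = 427.7 mol/s.
Outlet (n = n₀ + ν ξ):
  CO: 432 − 1(427.7) = 4.32
  O₂: 241.3 − 0.5(427.7) = 27.43
  CO₂: 0 + 1(427.7) = 427.7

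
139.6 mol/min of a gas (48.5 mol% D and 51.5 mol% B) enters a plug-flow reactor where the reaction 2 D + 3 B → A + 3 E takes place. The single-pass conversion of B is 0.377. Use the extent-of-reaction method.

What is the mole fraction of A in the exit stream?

B reacted = 0.377 × 71.89 = 27.1 mol/min; ν_B = −3, so ξ = 27.1/3 = 9.035 mol/min.
Outlet amounts (n = n₀ + ν ξ):
  D: 67.71 − 2(9.035) = 49.64
  B: 71.89 − 3(9.035) = 44.79
  A: 0 + 1(9.035) = 9.035
  E: 0 + 3(9.035) = 27.1
Total out = 130.6 mol/min; y_A = 9.035 / 130.6 = 0.0692.

0.0692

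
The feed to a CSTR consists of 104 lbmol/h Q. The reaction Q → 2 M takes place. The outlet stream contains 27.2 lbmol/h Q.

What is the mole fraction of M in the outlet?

For Q: n = n₀ − 1ξ → 27.2 = 104 − 1ξ, giving ξ = 76.8 lbmol/h.
Outlet amounts (n = n₀ + ν ξ):
  Q: 104 − 1(76.8) = 27.2
  M: 0 + 2(76.8) = 153.6
Total out = 180.8 lbmol/h; y_M = 153.6 / 180.8 = 0.8496.

0.85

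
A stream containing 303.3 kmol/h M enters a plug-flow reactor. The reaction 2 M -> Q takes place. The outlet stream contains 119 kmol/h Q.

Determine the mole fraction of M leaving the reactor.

0.354

For Q: n = n₀ + 1ξ → 119 = 0 + 1ξ, giving ξ = 119 kmol/h.
Outlet amounts (n = n₀ + ν ξ):
  M: 303.3 − 2(119) = 65.3
  Q: 0 + 1(119) = 119
Total out = 184.3 kmol/h; y_M = 65.3 / 184.3 = 0.3543.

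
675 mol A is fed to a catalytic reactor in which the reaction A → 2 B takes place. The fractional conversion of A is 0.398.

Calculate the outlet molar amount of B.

537 mol

A reacted = 0.398 × 675 = 268.7 mol; ν_A = −1, so ξ = 268.7/1 = 268.7 mol.
Outlet amounts (n = n₀ + ν ξ):
  A: 675 − 1(268.7) = 406.3
  B: 0 + 2(268.7) = 537.3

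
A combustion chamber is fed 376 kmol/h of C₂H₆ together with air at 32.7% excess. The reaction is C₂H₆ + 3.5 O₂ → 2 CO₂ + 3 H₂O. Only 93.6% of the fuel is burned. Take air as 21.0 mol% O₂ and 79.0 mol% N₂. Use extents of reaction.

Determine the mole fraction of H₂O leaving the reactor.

Stoichiometric O₂ = 3.5 × 376 = 1316 kmol/h; O₂ fed = 1316 × 1.327 = 1746 kmol/h.
N₂ fed = 1746 × 79/21 = 6570 kmol/h.
Fuel reacted = 0.936 × 376 → ξ = 351.9 kmol/h.
Outlet (n = n₀ + ν ξ):
  C₂H₆: 376 − 1(351.9) = 24.06
  O₂: 1746 − 3.5(351.9) = 514.6
  N₂: 6570 (inert)
  CO₂: 0 + 2(351.9) = 703.9
  H₂O: 0 + 3(351.9) = 1056
Total out = 8868 kmol/h; y_H₂O = 1056 / 8868 = 0.1191.

0.119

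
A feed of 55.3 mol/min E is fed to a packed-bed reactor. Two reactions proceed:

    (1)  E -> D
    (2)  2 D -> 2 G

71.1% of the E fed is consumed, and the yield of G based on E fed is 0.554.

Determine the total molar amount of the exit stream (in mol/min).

55.3 mol/min

Conversion of E: E consumed = 1ξ₁ = 0.711 × 55.3 → ξ₁ = 39.32 mol/min.
Yield of G: 2ξ₂ / 55.3 = 0.554 → ξ₂ = 15.32 mol/min.
Outlet amounts (n = n₀ + Σ ν·ξ):
  E: 55.3 − 1(39.32) = 15.98
  D: 0 + 1(39.32) − 2(15.32) = 8.682
  G: 0 + 2(15.32) = 30.64
Total out = 15.98 + 8.682 + 30.64 = 55.3 mol/min.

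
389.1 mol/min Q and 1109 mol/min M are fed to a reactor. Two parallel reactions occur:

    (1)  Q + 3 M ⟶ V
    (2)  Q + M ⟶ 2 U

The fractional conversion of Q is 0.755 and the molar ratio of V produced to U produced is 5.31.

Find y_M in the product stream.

0.402

Conversion of Q: Q consumed = 0.755 × 389.1 = 293.8 mol/min = 1ξ₁ + 1ξ₂.
Selectivity: 1ξ₁ / (2ξ₂) = 5.31 → ξ₁ = 10.62 ξ₂.
Substitute: (1·10.62 + 1) ξ₂ = 293.8 → ξ₂ = 25.28 mol/min, ξ₁ = 268.5 mol/min.
Outlet amounts (n = n₀ + Σ ν·ξ):
  Q: 389.1 − 1(268.5) − 1(25.28) = 95.33
  M: 1109 − 3(268.5) − 1(25.28) = 278.3
  V: 0 + 1(268.5) = 268.5
  U: 0 + 2(25.28) = 50.56
Total out = 692.6 mol/min; y_M = 278.3 / 692.6 = 0.4017.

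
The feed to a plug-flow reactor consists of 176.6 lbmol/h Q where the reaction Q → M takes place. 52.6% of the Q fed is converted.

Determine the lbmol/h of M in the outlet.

Q reacted = 0.526 × 176.6 = 92.89 lbmol/h; ν_Q = −1, so ξ = 92.89/1 = 92.89 lbmol/h.
Outlet amounts (n = n₀ + ν ξ):
  Q: 176.6 − 1(92.89) = 83.71
  M: 0 + 1(92.89) = 92.89

92.9 lbmol/h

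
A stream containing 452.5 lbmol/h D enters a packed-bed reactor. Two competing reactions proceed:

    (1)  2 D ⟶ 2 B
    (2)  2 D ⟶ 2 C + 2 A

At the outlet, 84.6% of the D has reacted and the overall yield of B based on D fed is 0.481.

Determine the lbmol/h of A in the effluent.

Yield of B: 2ξ₁ / 452.5 = 0.481 → ξ₁ = 108.8 lbmol/h.
Conversion of D: 2ξ₁ + 2ξ₂ = 0.846 × 452.5 = 382.8 → ξ₂ = 82.58 lbmol/h.
Outlet amounts (n = n₀ + Σ ν·ξ):
  D: 452.5 − 2(108.8) − 2(82.58) = 69.69
  B: 0 + 2(108.8) = 217.7
  C: 0 + 2(82.58) = 165.2
  A: 0 + 2(82.58) = 165.2

165 lbmol/h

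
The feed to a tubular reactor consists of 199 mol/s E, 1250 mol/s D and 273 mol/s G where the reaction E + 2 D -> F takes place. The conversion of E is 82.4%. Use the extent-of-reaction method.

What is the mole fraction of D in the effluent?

0.661

E reacted = 0.824 × 199 = 164 mol/s; ν_E = −1, so ξ = 164/1 = 164 mol/s.
Outlet amounts (n = n₀ + ν ξ):
  E: 199 − 1(164) = 35.02
  D: 1250 − 2(164) = 922
  F: 0 + 1(164) = 164
  G: 273 (inert)
Total out = 1394 mol/s; y_D = 922 / 1394 = 0.6614.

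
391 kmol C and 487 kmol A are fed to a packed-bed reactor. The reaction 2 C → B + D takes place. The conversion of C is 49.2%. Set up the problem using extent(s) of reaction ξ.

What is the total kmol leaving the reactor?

C reacted = 0.492 × 391 = 192.4 kmol; ν_C = −2, so ξ = 192.4/2 = 96.19 kmol.
Outlet amounts (n = n₀ + ν ξ):
  C: 391 − 2(96.19) = 198.6
  B: 0 + 1(96.19) = 96.19
  D: 0 + 1(96.19) = 96.19
  A: 487 (inert)
Total out = 198.6 + 96.19 + 96.19 + 487 = 878 kmol.

878 kmol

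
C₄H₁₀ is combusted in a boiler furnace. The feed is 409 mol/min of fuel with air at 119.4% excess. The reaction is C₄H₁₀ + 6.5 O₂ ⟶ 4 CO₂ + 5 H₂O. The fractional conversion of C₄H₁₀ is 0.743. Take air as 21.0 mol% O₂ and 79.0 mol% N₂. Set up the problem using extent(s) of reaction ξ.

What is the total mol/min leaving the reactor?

28600 mol/min

Stoichiometric O₂ = 6.5 × 409 = 2658 mol/min; O₂ fed = 2658 × 2.194 = 5833 mol/min.
N₂ fed = 5833 × 79/21 = 21940 mol/min.
Fuel reacted = 0.743 × 409 → ξ = 303.9 mol/min.
Outlet (n = n₀ + ν ξ):
  C₄H₁₀: 409 − 1(303.9) = 105.1
  O₂: 5833 − 6.5(303.9) = 3857
  N₂: 21940 (inert)
  CO₂: 0 + 4(303.9) = 1216
  H₂O: 0 + 5(303.9) = 1519
Total out = 105.1 + 3857 + 21940 + 1216 + 1519 = 28640 mol/min.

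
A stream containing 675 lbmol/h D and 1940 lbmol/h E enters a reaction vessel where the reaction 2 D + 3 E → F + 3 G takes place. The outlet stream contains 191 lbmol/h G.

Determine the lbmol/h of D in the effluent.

548 lbmol/h

For G: n = n₀ + 3ξ → 191 = 0 + 3ξ, giving ξ = 63.67 lbmol/h.
Outlet amounts (n = n₀ + ν ξ):
  D: 675 − 2(63.67) = 547.7
  E: 1940 − 3(63.67) = 1749
  F: 0 + 1(63.67) = 63.67
  G: 0 + 3(63.67) = 191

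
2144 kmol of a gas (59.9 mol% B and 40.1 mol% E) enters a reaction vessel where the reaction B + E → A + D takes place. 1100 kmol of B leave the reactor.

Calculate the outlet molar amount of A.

For B: n = n₀ − 1ξ → 1100 = 1284 − 1ξ, giving ξ = 184.3 kmol.
Outlet amounts (n = n₀ + ν ξ):
  B: 1284 − 1(184.3) = 1100
  E: 859.7 − 1(184.3) = 675.5
  A: 0 + 1(184.3) = 184.3
  D: 0 + 1(184.3) = 184.3

184 kmol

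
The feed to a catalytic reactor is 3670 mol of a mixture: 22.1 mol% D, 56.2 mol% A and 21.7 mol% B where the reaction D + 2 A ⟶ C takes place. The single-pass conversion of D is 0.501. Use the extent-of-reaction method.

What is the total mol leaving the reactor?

D reacted = 0.501 × 811.1 = 406.3 mol; ν_D = −1, so ξ = 406.3/1 = 406.3 mol.
Outlet amounts (n = n₀ + ν ξ):
  D: 811.1 − 1(406.3) = 404.7
  A: 2063 − 2(406.3) = 1250
  C: 0 + 1(406.3) = 406.3
  B: 796.4 (inert)
Total out = 404.7 + 1250 + 406.3 + 796.4 = 2857 mol.

2860 mol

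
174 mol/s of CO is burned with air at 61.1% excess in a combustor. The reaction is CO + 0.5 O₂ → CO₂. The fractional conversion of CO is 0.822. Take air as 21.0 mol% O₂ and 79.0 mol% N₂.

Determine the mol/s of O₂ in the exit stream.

Stoichiometric O₂ = 0.5 × 174 = 87 mol/s; O₂ fed = 87 × 1.611 = 140.2 mol/s.
N₂ fed = 140.2 × 79/21 = 527.3 mol/s.
Fuel reacted = 0.822 × 174 → ξ = 143 mol/s.
Outlet (n = n₀ + ν ξ):
  CO: 174 − 1(143) = 30.97
  O₂: 140.2 − 0.5(143) = 68.64
  N₂: 527.3 (inert)
  CO₂: 0 + 1(143) = 143

68.6 mol/s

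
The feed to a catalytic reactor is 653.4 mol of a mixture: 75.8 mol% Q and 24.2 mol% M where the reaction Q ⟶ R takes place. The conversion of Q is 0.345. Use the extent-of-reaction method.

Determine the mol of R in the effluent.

171 mol

Q reacted = 0.345 × 495.3 = 170.9 mol; ν_Q = −1, so ξ = 170.9/1 = 170.9 mol.
Outlet amounts (n = n₀ + ν ξ):
  Q: 495.3 − 1(170.9) = 324.4
  R: 0 + 1(170.9) = 170.9
  M: 158.1 (inert)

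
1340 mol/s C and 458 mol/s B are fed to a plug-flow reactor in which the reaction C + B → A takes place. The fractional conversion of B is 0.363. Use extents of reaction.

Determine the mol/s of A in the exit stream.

B reacted = 0.363 × 458 = 166.3 mol/s; ν_B = −1, so ξ = 166.3/1 = 166.3 mol/s.
Outlet amounts (n = n₀ + ν ξ):
  C: 1340 − 1(166.3) = 1174
  B: 458 − 1(166.3) = 291.7
  A: 0 + 1(166.3) = 166.3

166 mol/s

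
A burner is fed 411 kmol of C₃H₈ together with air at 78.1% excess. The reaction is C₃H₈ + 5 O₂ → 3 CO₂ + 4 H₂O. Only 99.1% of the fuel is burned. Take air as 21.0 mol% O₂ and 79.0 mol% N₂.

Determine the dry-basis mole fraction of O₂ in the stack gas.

0.0977

Stoichiometric O₂ = 5 × 411 = 2055 kmol; O₂ fed = 2055 × 1.781 = 3660 kmol.
N₂ fed = 3660 × 79/21 = 13770 kmol.
Fuel reacted = 0.991 × 411 → ξ = 407.3 kmol.
Outlet (n = n₀ + ν ξ):
  C₃H₈: 411 − 1(407.3) = 3.699
  O₂: 3660 − 5(407.3) = 1623
  N₂: 13770 (inert)
  CO₂: 0 + 3(407.3) = 1222
  H₂O: 0 + 4(407.3) = 1629
Dry total = 16620 kmol; y_O₂ (dry) = 1623 / 16620 = 0.0977.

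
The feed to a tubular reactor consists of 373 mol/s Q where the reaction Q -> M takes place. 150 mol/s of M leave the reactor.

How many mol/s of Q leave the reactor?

223 mol/s

For M: n = n₀ + 1ξ → 150 = 0 + 1ξ, giving ξ = 150 mol/s.
Outlet amounts (n = n₀ + ν ξ):
  Q: 373 − 1(150) = 223
  M: 0 + 1(150) = 150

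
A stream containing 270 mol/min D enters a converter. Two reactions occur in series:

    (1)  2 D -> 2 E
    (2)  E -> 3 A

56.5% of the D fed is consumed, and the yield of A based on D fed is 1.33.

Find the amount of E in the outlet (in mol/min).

Conversion of D: D consumed = 2ξ₁ = 0.565 × 270 → ξ₁ = 76.27 mol/min.
Yield of A: 3ξ₂ / 270 = 1.33 → ξ₂ = 119.7 mol/min.
Outlet amounts (n = n₀ + Σ ν·ξ):
  D: 270 − 2(76.27) = 117.5
  E: 0 + 2(76.27) − 1(119.7) = 32.85
  A: 0 + 3(119.7) = 359.1

32.8 mol/min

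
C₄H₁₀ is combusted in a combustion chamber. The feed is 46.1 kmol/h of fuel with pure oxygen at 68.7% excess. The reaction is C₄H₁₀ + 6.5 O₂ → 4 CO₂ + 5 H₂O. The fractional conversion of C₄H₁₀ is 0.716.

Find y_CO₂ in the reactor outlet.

Stoichiometric O₂ = 6.5 × 46.1 = 299.7 kmol/h; O₂ fed = 299.7 × 1.687 = 505.5 kmol/h.
Fuel reacted = 0.716 × 46.1 → ξ = 33.01 kmol/h.
Outlet (n = n₀ + ν ξ):
  C₄H₁₀: 46.1 − 1(33.01) = 13.09
  O₂: 505.5 − 6.5(33.01) = 291
  CO₂: 0 + 4(33.01) = 132
  H₂O: 0 + 5(33.01) = 165
Total out = 601.1 kmol/h; y_CO₂ = 132 / 601.1 = 0.2196.

0.22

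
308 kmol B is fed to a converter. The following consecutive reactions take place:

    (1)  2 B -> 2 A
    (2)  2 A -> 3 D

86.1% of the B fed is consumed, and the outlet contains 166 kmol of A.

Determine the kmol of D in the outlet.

Conversion of B: B consumed = 2ξ₁ = 0.861 × 308 → ξ₁ = 132.6 kmol.
A balance: n_A = 0 + 2ξ₁ − 2ξ₂ = 166 → ξ₂ = (2·132.6 − 166)/2 = 49.59 kmol.
Outlet amounts (n = n₀ + Σ ν·ξ):
  B: 308 − 2(132.6) = 42.81
  A: 0 + 2(132.6) − 2(49.59) = 166
  D: 0 + 3(49.59) = 148.8

149 kmol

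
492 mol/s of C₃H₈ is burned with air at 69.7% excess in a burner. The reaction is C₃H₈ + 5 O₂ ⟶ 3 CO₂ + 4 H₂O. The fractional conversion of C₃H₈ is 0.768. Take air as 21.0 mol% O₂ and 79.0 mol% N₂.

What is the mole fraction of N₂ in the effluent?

Stoichiometric O₂ = 5 × 492 = 2460 mol/s; O₂ fed = 2460 × 1.697 = 4175 mol/s.
N₂ fed = 4175 × 79/21 = 15700 mol/s.
Fuel reacted = 0.768 × 492 → ξ = 377.9 mol/s.
Outlet (n = n₀ + ν ξ):
  C₃H₈: 492 − 1(377.9) = 114.1
  O₂: 4175 − 5(377.9) = 2285
  N₂: 15700 (inert)
  CO₂: 0 + 3(377.9) = 1134
  H₂O: 0 + 4(377.9) = 1511
Total out = 20750 mol/s; y_N₂ = 15700 / 20750 = 0.7569.

0.757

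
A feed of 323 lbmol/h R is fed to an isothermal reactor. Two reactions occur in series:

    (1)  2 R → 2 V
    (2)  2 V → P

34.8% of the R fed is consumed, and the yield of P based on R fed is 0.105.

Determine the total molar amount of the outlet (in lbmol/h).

289 lbmol/h

Conversion of R: R consumed = 2ξ₁ = 0.348 × 323 → ξ₁ = 56.2 lbmol/h.
Yield of P: 1ξ₂ / 323 = 0.105 → ξ₂ = 33.91 lbmol/h.
Outlet amounts (n = n₀ + Σ ν·ξ):
  R: 323 − 2(56.2) = 210.6
  V: 0 + 2(56.2) − 2(33.91) = 44.57
  P: 0 + 1(33.91) = 33.91
Total out = 210.6 + 44.57 + 33.91 = 289.1 lbmol/h.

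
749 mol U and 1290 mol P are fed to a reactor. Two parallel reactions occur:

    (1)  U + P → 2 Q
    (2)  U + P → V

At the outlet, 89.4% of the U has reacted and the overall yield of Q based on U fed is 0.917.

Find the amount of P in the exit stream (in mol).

620 mol

Yield of Q: 2ξ₁ / 749 = 0.917 → ξ₁ = 343.4 mol.
Conversion of U: 1ξ₁ + 1ξ₂ = 0.894 × 749 = 669.6 → ξ₂ = 326.2 mol.
Outlet amounts (n = n₀ + Σ ν·ξ):
  U: 749 − 1(343.4) − 1(326.2) = 79.39
  P: 1290 − 1(343.4) − 1(326.2) = 620.4
  Q: 0 + 2(343.4) = 686.8
  V: 0 + 1(326.2) = 326.2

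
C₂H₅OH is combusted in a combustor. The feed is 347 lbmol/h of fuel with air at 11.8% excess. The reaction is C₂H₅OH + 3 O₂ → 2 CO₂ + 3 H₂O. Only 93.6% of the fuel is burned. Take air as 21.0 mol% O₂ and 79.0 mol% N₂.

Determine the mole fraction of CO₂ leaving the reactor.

0.105

Stoichiometric O₂ = 3 × 347 = 1041 lbmol/h; O₂ fed = 1041 × 1.118 = 1164 lbmol/h.
N₂ fed = 1164 × 79/21 = 4378 lbmol/h.
Fuel reacted = 0.936 × 347 → ξ = 324.8 lbmol/h.
Outlet (n = n₀ + ν ξ):
  C₂H₅OH: 347 − 1(324.8) = 22.21
  O₂: 1164 − 3(324.8) = 189.5
  N₂: 4378 (inert)
  CO₂: 0 + 2(324.8) = 649.6
  H₂O: 0 + 3(324.8) = 974.4
Total out = 6214 lbmol/h; y_CO₂ = 649.6 / 6214 = 0.1045.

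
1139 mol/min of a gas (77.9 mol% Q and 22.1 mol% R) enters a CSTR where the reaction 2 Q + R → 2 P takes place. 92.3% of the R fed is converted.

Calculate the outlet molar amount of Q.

423 mol/min

R reacted = 0.923 × 251.7 = 232.3 mol/min; ν_R = −1, so ξ = 232.3/1 = 232.3 mol/min.
Outlet amounts (n = n₀ + ν ξ):
  Q: 887.3 − 2(232.3) = 422.6
  R: 251.7 − 1(232.3) = 19.38
  P: 0 + 2(232.3) = 464.7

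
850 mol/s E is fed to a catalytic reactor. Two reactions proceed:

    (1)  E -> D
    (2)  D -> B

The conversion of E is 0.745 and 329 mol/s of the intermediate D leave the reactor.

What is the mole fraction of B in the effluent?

0.358

Conversion of E: E consumed = 1ξ₁ = 0.745 × 850 → ξ₁ = 633.2 mol/s.
D balance: n_D = 0 + 1ξ₁ − 1ξ₂ = 329 → ξ₂ = (1·633.2 − 329)/1 = 304.2 mol/s.
Outlet amounts (n = n₀ + Σ ν·ξ):
  E: 850 − 1(633.2) = 216.8
  D: 0 + 1(633.2) − 1(304.2) = 329
  B: 0 + 1(304.2) = 304.2
Total out = 850 mol/s; y_B = 304.2 / 850 = 0.3579.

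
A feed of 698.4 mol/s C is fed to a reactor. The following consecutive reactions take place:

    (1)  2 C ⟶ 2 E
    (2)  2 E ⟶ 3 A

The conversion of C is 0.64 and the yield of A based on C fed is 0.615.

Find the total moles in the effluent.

Conversion of C: C consumed = 2ξ₁ = 0.64 × 698.4 → ξ₁ = 223.5 mol/s.
Yield of A: 3ξ₂ / 698.4 = 0.615 → ξ₂ = 143.2 mol/s.
Outlet amounts (n = n₀ + Σ ν·ξ):
  C: 698.4 − 2(223.5) = 251.4
  E: 0 + 2(223.5) − 2(143.2) = 160.6
  A: 0 + 3(143.2) = 429.5
Total out = 251.4 + 160.6 + 429.5 = 841.6 mol/s.

842 mol/s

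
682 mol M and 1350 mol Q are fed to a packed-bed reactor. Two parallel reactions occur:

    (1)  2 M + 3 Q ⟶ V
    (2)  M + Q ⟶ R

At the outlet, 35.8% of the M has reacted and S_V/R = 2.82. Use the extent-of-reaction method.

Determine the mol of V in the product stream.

Conversion of M: M consumed = 0.358 × 682 = 244.2 mol = 2ξ₁ + 1ξ₂.
Selectivity: 1ξ₁ / (1ξ₂) = 2.82 → ξ₁ = 2.82 ξ₂.
Substitute: (2·2.82 + 1) ξ₂ = 244.2 → ξ₂ = 36.77 mol, ξ₁ = 103.7 mol.
Outlet amounts (n = n₀ + Σ ν·ξ):
  M: 682 − 2(103.7) − 1(36.77) = 437.8
  Q: 1350 − 3(103.7) − 1(36.77) = 1002
  V: 0 + 1(103.7) = 103.7
  R: 0 + 1(36.77) = 36.77

104 mol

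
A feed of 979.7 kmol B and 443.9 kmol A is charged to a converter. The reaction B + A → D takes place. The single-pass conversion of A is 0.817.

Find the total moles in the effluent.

1060 kmol

A reacted = 0.817 × 443.9 = 362.7 kmol; ν_A = −1, so ξ = 362.7/1 = 362.7 kmol.
Outlet amounts (n = n₀ + ν ξ):
  B: 979.7 − 1(362.7) = 617
  A: 443.9 − 1(362.7) = 81.23
  D: 0 + 1(362.7) = 362.7
Total out = 617 + 81.23 + 362.7 = 1061 kmol.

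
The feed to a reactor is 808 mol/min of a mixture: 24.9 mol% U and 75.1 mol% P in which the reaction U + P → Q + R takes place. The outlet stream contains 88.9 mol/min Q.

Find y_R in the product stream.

For Q: n = n₀ + 1ξ → 88.9 = 0 + 1ξ, giving ξ = 88.9 mol/min.
Outlet amounts (n = n₀ + ν ξ):
  U: 201.2 − 1(88.9) = 112.3
  P: 606.8 − 1(88.9) = 517.9
  Q: 0 + 1(88.9) = 88.9
  R: 0 + 1(88.9) = 88.9
Total out = 808 mol/min; y_R = 88.9 / 808 = 0.11.

0.11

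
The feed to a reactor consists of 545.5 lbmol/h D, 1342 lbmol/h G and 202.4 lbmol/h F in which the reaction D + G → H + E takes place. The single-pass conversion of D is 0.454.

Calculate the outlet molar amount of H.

D reacted = 0.454 × 545.5 = 247.7 lbmol/h; ν_D = −1, so ξ = 247.7/1 = 247.7 lbmol/h.
Outlet amounts (n = n₀ + ν ξ):
  D: 545.5 − 1(247.7) = 297.8
  G: 1342 − 1(247.7) = 1094
  H: 0 + 1(247.7) = 247.7
  E: 0 + 1(247.7) = 247.7
  F: 202.4 (inert)

248 lbmol/h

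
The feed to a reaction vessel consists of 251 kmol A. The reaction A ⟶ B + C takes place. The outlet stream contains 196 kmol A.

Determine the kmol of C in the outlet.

For A: n = n₀ − 1ξ → 196 = 251 − 1ξ, giving ξ = 55 kmol.
Outlet amounts (n = n₀ + ν ξ):
  A: 251 − 1(55) = 196
  B: 0 + 1(55) = 55
  C: 0 + 1(55) = 55

55 kmol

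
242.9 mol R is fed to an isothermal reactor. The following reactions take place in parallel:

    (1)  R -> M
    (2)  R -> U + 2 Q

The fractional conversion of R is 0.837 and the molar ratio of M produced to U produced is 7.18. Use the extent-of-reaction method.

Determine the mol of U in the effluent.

Conversion of R: R consumed = 0.837 × 242.9 = 203.3 mol = 1ξ₁ + 1ξ₂.
Selectivity: 1ξ₁ / (1ξ₂) = 7.18 → ξ₁ = 7.18 ξ₂.
Substitute: (1·7.18 + 1) ξ₂ = 203.3 → ξ₂ = 24.85 mol, ξ₁ = 178.5 mol.
Outlet amounts (n = n₀ + Σ ν·ξ):
  R: 242.9 − 1(178.5) − 1(24.85) = 39.59
  M: 0 + 1(178.5) = 178.5
  U: 0 + 1(24.85) = 24.85
  Q: 0 + 2(24.85) = 49.71

24.9 mol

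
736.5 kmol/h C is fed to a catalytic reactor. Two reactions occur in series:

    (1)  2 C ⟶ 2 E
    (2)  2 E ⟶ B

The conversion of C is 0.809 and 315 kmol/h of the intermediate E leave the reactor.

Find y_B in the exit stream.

0.236

Conversion of C: C consumed = 2ξ₁ = 0.809 × 736.5 → ξ₁ = 297.9 kmol/h.
E balance: n_E = 0 + 2ξ₁ − 2ξ₂ = 315 → ξ₂ = (2·297.9 − 315)/2 = 140.4 kmol/h.
Outlet amounts (n = n₀ + Σ ν·ξ):
  C: 736.5 − 2(297.9) = 140.7
  E: 0 + 2(297.9) − 2(140.4) = 315
  B: 0 + 1(140.4) = 140.4
Total out = 596.1 kmol/h; y_B = 140.4 / 596.1 = 0.2356.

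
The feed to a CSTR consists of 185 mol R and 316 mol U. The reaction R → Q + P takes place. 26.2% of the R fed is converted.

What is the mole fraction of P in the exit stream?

0.0882

R reacted = 0.262 × 185 = 48.47 mol; ν_R = −1, so ξ = 48.47/1 = 48.47 mol.
Outlet amounts (n = n₀ + ν ξ):
  R: 185 − 1(48.47) = 136.5
  Q: 0 + 1(48.47) = 48.47
  P: 0 + 1(48.47) = 48.47
  U: 316 (inert)
Total out = 549.5 mol; y_P = 48.47 / 549.5 = 0.08821.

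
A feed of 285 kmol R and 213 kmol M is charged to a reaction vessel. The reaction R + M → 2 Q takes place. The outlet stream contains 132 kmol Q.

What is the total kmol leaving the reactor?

For Q: n = n₀ + 2ξ → 132 = 0 + 2ξ, giving ξ = 66 kmol.
Outlet amounts (n = n₀ + ν ξ):
  R: 285 − 1(66) = 219
  M: 213 − 1(66) = 147
  Q: 0 + 2(66) = 132
Total out = 219 + 147 + 132 = 498 kmol.

498 kmol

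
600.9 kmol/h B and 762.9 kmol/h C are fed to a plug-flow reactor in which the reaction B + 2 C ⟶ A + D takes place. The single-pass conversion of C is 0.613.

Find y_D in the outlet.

0.207

C reacted = 0.613 × 762.9 = 467.7 kmol/h; ν_C = −2, so ξ = 467.7/2 = 233.8 kmol/h.
Outlet amounts (n = n₀ + ν ξ):
  B: 600.9 − 1(233.8) = 367.1
  C: 762.9 − 2(233.8) = 295.2
  A: 0 + 1(233.8) = 233.8
  D: 0 + 1(233.8) = 233.8
Total out = 1130 kmol/h; y_D = 233.8 / 1130 = 0.2069.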